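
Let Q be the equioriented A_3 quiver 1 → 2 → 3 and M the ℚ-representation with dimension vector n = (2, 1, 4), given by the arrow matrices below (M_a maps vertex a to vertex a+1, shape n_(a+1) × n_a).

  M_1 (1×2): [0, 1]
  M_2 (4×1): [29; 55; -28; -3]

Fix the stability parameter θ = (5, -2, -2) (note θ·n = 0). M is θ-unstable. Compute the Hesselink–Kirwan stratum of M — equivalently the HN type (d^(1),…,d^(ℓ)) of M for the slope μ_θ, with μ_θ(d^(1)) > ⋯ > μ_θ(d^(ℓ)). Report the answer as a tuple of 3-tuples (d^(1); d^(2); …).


Interval decomposition of M: I[1,1], I[1,3], I[3,3]^3.
HN type (ℓ=3): μ^(1)=5; μ^(2)=1/3; μ^(3)=-2

((1, 0, 0); (1, 1, 1); (0, 0, 3))


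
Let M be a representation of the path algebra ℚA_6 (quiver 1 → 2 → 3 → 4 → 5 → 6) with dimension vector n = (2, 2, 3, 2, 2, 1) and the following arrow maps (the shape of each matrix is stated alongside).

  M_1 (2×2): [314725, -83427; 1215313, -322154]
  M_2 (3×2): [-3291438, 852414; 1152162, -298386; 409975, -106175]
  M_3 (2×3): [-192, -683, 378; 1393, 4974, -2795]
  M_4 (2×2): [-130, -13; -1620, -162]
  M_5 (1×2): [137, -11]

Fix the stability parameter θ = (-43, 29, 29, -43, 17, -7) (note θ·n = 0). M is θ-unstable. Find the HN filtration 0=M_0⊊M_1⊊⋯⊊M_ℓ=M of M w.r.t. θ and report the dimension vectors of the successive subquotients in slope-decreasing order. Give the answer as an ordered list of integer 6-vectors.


Interval decomposition of M: I[1,2], I[1,6], I[3,3], I[3,4], I[5,5].
HN type (ℓ=5): μ^(1)=29; μ^(2)=17; μ^(3)=5; μ^(4)=-7; μ^(5)=-43

((0, 1, 1, 0, 0, 0); (0, 0, 0, 0, 1, 0); (0, 1, 1, 1, 1, 1); (0, 0, 1, 1, 0, 0); (2, 0, 0, 0, 0, 0))


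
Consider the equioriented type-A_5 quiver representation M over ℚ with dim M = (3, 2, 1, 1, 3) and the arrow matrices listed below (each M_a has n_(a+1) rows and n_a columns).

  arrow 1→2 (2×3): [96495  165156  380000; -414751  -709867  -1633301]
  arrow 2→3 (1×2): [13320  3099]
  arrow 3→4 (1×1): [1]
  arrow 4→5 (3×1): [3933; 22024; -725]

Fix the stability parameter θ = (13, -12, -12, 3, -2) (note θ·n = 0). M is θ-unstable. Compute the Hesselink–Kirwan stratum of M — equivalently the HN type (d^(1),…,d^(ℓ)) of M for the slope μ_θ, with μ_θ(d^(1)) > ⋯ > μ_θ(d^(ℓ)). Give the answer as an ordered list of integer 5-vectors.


Via rank(M_{q-1}∘⋯∘M_p): M ≅ I[1,1], I[1,2], I[1,5], I[5,5]^2.
μ_θ-semistable layers: μ^(1)=13; μ^(2)=1/2; μ^(3)=-2; μ^(4)=-11/3

((1, 0, 0, 0, 0); (1, 1, 0, 1, 1); (0, 0, 0, 0, 2); (1, 1, 1, 0, 0))


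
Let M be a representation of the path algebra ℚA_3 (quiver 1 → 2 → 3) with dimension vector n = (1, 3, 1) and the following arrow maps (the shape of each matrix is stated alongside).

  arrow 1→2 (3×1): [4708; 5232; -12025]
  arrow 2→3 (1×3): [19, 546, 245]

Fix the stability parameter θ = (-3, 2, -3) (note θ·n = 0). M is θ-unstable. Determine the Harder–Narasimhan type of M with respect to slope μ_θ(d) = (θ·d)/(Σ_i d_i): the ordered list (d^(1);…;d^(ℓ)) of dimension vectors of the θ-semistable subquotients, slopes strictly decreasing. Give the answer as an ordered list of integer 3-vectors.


Interval decomposition of M: I[1,3], I[2,2]^2.
HN type (ℓ=3): μ^(1)=2; μ^(2)=-1/2; μ^(3)=-3

((0, 2, 0); (0, 1, 1); (1, 0, 0))


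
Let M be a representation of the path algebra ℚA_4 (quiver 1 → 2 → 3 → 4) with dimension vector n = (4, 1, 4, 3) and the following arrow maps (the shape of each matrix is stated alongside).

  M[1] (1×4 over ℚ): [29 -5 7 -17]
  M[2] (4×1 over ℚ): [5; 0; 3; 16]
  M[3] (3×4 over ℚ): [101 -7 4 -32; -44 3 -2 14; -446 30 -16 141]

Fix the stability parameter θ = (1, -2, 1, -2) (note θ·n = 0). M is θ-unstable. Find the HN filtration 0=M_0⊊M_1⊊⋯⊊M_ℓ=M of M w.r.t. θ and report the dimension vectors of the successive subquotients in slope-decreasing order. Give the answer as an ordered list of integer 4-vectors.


Barcode: M ≅ I[1,1]^3, I[1,4], I[3,3], I[3,4]^2. HN layers by μ_θ (2 steps, strictly decreasing):
  μ^(1)=1; μ^(2)=-1/2

((3, 0, 1, 0); (1, 1, 3, 3))


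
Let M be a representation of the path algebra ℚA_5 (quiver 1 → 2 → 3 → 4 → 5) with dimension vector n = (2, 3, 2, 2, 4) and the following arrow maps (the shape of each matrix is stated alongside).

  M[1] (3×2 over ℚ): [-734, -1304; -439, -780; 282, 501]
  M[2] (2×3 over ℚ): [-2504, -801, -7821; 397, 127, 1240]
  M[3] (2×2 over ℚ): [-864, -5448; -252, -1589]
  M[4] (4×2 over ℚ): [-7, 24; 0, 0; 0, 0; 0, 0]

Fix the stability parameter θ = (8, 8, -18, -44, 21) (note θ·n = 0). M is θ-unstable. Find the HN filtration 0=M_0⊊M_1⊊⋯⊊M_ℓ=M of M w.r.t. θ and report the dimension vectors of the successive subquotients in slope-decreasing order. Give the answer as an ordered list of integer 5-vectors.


Barcode: M ≅ I[1,3], I[1,4], I[2,2], I[4,5], I[5,5]^3. HN layers by μ_θ (5 steps, strictly decreasing):
  μ^(1)=21; μ^(2)=8; μ^(3)=-2/3; μ^(4)=-23/2; μ^(5)=-44

((0, 0, 0, 0, 4); (0, 1, 0, 0, 0); (1, 1, 1, 0, 0); (1, 1, 1, 1, 0); (0, 0, 0, 1, 0))


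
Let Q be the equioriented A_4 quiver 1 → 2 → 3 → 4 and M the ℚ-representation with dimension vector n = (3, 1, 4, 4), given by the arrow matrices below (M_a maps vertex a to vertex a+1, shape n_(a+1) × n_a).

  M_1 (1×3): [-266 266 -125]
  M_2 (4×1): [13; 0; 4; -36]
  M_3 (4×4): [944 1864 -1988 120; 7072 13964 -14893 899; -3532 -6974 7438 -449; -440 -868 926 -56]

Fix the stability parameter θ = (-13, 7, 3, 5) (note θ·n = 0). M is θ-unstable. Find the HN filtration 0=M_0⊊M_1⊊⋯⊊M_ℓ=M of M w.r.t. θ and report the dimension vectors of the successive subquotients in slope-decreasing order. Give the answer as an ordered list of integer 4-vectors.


Interval decomposition of M: I[1,1]^2, I[1,3], I[3,3], I[3,4]^2, I[4,4]^2.
HN type (ℓ=3): μ^(1)=5; μ^(2)=3; μ^(3)=-13

((0, 1, 1, 4); (0, 0, 3, 0); (3, 0, 0, 0))


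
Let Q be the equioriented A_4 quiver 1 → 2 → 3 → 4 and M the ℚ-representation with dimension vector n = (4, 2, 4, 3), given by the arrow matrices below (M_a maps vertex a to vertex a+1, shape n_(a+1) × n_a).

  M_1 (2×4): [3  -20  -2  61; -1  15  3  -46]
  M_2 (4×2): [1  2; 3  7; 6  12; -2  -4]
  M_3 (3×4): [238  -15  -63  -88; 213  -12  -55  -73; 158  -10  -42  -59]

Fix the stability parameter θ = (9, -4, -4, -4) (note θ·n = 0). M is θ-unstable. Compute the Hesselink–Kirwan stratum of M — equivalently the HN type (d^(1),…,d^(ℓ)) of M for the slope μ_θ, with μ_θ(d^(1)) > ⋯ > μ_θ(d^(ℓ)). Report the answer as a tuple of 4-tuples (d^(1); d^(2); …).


Barcode: M ≅ I[1,1]^2, I[1,4]^2, I[3,3], I[3,4]. HN layers by μ_θ (3 steps, strictly decreasing):
  μ^(1)=9; μ^(2)=-3/4; μ^(3)=-4

((2, 0, 0, 0); (2, 2, 2, 2); (0, 0, 2, 1))


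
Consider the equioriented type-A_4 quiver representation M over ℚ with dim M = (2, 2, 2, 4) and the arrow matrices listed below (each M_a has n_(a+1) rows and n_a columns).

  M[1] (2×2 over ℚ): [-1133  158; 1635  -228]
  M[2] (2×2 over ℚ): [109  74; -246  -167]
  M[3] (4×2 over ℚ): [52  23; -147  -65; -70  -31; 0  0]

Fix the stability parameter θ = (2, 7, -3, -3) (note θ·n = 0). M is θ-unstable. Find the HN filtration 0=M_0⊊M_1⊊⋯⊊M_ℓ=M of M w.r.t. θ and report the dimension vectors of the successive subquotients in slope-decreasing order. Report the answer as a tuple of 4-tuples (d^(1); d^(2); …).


Interval decomposition of M: I[1,4]^2, I[4,4]^2.
HN type (ℓ=2): μ^(1)=3/4; μ^(2)=-3

((2, 2, 2, 2); (0, 0, 0, 2))


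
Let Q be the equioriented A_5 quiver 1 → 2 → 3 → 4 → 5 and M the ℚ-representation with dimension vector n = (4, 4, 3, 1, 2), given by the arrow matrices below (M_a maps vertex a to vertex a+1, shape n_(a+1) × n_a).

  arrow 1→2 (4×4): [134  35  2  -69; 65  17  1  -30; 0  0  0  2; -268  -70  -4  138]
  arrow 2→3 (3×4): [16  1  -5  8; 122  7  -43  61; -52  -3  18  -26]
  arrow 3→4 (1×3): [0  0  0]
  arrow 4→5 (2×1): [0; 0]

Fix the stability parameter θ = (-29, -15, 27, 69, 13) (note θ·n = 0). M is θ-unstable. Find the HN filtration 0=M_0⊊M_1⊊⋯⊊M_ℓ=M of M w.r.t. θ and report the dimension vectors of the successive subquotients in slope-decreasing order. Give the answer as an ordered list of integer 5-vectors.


Barcode: M ≅ I[1,1], I[1,2], I[1,3]^2, I[2,3], I[4,4], I[5,5]^2. HN layers by μ_θ (5 steps, strictly decreasing):
  μ^(1)=69; μ^(2)=27; μ^(3)=13; μ^(4)=-15; μ^(5)=-29

((0, 0, 0, 1, 0); (0, 0, 3, 0, 0); (0, 0, 0, 0, 2); (0, 4, 0, 0, 0); (4, 0, 0, 0, 0))


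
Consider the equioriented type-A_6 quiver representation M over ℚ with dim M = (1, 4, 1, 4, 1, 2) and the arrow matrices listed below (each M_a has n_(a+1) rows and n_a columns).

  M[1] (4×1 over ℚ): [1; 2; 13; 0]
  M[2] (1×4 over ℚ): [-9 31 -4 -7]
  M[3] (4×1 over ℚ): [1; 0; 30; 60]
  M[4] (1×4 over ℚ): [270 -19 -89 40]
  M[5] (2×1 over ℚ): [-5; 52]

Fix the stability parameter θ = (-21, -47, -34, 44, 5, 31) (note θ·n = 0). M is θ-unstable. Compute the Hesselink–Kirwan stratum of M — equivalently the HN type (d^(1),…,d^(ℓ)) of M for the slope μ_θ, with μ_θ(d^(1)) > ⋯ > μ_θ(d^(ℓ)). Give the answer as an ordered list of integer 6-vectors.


Barcode: M ≅ I[1,4], I[2,2]^3, I[4,4]^2, I[4,6], I[6,6]. HN layers by μ_θ (5 steps, strictly decreasing):
  μ^(1)=44; μ^(2)=31; μ^(3)=49/2; μ^(4)=-34; μ^(5)=-47

((0, 0, 0, 3, 0, 0); (0, 0, 0, 0, 0, 2); (0, 0, 0, 1, 1, 0); (1, 1, 1, 0, 0, 0); (0, 3, 0, 0, 0, 0))


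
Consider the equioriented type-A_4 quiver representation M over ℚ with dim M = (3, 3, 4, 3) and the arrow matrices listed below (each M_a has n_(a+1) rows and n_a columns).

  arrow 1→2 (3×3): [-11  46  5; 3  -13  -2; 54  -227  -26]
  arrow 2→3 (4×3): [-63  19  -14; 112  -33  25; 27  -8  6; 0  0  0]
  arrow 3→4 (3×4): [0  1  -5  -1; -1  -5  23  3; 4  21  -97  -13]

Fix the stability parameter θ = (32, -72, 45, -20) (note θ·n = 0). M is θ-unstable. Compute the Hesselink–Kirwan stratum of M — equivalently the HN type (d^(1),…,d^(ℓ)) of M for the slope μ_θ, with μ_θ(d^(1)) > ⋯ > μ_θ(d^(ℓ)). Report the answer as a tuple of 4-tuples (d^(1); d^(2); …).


Barcode: M ≅ I[1,3], I[1,4]^2, I[3,3], I[4,4]. HN layers by μ_θ (3 steps, strictly decreasing):
  μ^(1)=45; μ^(2)=25/2; μ^(3)=-20

((0, 0, 2, 0); (0, 0, 2, 2); (3, 3, 0, 1))


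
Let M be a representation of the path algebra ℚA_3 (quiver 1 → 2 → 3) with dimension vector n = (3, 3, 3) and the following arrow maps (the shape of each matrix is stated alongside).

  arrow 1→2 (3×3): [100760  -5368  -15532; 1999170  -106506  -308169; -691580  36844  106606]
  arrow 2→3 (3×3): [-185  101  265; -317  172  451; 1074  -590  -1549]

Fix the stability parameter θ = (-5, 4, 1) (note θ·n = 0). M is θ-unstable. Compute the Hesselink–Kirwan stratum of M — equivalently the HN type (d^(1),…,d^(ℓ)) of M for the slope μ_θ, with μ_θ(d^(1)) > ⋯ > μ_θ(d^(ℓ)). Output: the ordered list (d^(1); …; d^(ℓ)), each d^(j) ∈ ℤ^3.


Interval decomposition of M: I[1,1]^2, I[1,3], I[2,3]^2.
HN type (ℓ=2): μ^(1)=5/2; μ^(2)=-5

((0, 3, 3); (3, 0, 0))


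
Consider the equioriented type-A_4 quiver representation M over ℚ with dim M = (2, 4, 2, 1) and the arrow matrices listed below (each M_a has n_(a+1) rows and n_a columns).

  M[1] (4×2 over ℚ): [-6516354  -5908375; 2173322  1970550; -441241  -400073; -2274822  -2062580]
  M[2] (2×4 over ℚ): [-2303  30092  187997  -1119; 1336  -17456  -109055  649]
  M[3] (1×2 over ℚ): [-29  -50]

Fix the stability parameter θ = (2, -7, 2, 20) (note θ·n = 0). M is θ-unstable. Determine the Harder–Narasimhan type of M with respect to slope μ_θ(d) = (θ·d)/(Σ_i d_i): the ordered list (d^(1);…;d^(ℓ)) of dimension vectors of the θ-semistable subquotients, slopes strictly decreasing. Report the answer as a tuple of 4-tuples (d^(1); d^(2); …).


Barcode: M ≅ I[1,3], I[1,4], I[2,2]^2. HN layers by μ_θ (4 steps, strictly decreasing):
  μ^(1)=20; μ^(2)=2; μ^(3)=-5/2; μ^(4)=-7

((0, 0, 0, 1); (0, 0, 2, 0); (2, 2, 0, 0); (0, 2, 0, 0))


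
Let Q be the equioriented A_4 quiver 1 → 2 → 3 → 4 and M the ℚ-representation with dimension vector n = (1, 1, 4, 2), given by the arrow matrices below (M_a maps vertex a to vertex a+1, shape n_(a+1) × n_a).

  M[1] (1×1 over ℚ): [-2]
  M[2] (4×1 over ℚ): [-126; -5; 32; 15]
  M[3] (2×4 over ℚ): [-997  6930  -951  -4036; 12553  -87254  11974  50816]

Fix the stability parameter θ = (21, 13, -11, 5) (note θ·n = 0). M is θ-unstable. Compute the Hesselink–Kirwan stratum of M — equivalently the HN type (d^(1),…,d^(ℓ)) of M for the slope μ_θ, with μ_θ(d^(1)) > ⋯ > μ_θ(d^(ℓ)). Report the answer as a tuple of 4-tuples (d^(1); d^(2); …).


Via rank(M_{q-1}∘⋯∘M_p): M ≅ I[1,3], I[3,3], I[3,4]^2.
μ_θ-semistable layers: μ^(1)=23/3; μ^(2)=5; μ^(3)=-11

((1, 1, 1, 0); (0, 0, 0, 2); (0, 0, 3, 0))


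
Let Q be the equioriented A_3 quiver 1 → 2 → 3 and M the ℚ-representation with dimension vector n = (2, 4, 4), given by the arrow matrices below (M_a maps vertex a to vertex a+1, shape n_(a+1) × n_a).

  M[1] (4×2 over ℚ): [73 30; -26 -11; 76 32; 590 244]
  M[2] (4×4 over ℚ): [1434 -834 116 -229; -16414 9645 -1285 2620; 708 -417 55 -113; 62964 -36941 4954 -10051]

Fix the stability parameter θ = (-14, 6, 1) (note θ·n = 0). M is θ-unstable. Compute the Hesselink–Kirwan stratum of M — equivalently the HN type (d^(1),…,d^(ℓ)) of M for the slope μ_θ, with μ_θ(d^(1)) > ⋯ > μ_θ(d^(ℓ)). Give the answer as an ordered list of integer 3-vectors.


Via rank(M_{q-1}∘⋯∘M_p): M ≅ I[1,2], I[1,3], I[2,3]^2, I[3,3].
μ_θ-semistable layers: μ^(1)=6; μ^(2)=7/2; μ^(3)=1; μ^(4)=-14

((0, 1, 0); (0, 3, 3); (0, 0, 1); (2, 0, 0))


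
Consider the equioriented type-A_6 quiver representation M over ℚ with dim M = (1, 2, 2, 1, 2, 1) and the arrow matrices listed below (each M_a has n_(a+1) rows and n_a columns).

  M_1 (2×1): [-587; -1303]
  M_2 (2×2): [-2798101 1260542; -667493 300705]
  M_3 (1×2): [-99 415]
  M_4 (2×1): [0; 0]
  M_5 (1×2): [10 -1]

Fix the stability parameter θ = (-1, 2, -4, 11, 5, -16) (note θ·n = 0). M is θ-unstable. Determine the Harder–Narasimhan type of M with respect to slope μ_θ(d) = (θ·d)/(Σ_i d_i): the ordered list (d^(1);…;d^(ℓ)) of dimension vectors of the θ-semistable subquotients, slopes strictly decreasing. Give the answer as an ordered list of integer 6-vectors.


Interval decomposition of M: I[1,4], I[2,3], I[5,5], I[5,6].
HN type (ℓ=4): μ^(1)=11; μ^(2)=5; μ^(3)=-1; μ^(4)=-11/2

((0, 0, 0, 1, 0, 0); (0, 0, 0, 0, 1, 0); (1, 2, 2, 0, 0, 0); (0, 0, 0, 0, 1, 1))


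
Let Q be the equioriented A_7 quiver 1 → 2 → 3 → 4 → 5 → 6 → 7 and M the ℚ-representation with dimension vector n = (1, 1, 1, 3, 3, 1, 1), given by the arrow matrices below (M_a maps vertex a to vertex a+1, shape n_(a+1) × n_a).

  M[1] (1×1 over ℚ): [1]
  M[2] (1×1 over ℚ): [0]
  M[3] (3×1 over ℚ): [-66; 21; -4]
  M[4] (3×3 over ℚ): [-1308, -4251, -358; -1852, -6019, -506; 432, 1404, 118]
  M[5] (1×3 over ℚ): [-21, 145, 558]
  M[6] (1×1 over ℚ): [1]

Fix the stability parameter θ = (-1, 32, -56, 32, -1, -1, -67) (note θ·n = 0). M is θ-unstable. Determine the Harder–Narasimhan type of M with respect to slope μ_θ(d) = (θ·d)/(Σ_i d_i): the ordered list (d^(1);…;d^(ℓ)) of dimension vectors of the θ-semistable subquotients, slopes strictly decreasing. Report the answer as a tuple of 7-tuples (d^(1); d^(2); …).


Barcode: M ≅ I[1,2], I[3,7], I[4,4], I[4,5], I[5,5]. HN layers by μ_θ (5 steps, strictly decreasing):
  μ^(1)=32; μ^(2)=31/2; μ^(3)=-1; μ^(4)=-37/4; μ^(5)=-56

((0, 1, 0, 1, 0, 0, 0); (0, 0, 0, 1, 1, 0, 0); (1, 0, 0, 0, 1, 0, 0); (0, 0, 0, 1, 1, 1, 1); (0, 0, 1, 0, 0, 0, 0))


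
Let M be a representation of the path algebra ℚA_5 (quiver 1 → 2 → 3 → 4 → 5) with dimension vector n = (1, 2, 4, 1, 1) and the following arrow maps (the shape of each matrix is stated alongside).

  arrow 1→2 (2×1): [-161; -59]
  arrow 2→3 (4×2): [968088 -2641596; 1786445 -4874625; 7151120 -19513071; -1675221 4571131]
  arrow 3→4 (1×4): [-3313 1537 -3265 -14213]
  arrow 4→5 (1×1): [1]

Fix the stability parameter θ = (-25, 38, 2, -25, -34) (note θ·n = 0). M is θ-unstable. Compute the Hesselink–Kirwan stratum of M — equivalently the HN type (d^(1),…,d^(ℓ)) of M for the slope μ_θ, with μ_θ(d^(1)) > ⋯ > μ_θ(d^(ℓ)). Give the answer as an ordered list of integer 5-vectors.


Interval decomposition of M: I[1,5], I[2,3], I[3,3]^2.
HN type (ℓ=4): μ^(1)=20; μ^(2)=2; μ^(3)=-19/4; μ^(4)=-25

((0, 1, 1, 0, 0); (0, 0, 2, 0, 0); (0, 1, 1, 1, 1); (1, 0, 0, 0, 0))


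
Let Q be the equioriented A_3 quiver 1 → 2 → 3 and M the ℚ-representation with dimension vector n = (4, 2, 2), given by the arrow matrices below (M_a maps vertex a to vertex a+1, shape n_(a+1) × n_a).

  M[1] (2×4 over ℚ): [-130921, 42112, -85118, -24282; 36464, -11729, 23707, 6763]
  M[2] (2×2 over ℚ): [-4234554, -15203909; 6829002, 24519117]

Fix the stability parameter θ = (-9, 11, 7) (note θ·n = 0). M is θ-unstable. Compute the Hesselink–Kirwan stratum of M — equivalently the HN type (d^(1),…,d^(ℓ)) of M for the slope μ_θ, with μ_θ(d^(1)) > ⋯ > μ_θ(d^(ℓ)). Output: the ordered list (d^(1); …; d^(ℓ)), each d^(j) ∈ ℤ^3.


Interval decomposition of M: I[1,1]^2, I[1,2], I[1,3], I[3,3].
HN type (ℓ=4): μ^(1)=11; μ^(2)=9; μ^(3)=7; μ^(4)=-9

((0, 1, 0); (0, 1, 1); (0, 0, 1); (4, 0, 0))


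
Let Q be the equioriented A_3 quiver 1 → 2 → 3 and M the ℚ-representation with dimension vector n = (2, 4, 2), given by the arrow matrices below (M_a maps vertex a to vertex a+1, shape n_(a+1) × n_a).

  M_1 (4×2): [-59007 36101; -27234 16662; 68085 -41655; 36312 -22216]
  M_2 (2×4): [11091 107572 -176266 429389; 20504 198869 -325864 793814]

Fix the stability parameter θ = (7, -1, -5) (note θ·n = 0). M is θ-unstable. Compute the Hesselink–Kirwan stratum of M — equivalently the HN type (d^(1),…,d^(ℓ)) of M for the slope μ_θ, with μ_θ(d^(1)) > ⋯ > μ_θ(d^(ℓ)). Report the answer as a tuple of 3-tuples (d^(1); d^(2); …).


Barcode: M ≅ I[1,1], I[1,3], I[2,2]^2, I[2,3]. HN layers by μ_θ (4 steps, strictly decreasing):
  μ^(1)=7; μ^(2)=1/3; μ^(3)=-1; μ^(4)=-3

((1, 0, 0); (1, 1, 1); (0, 2, 0); (0, 1, 1))


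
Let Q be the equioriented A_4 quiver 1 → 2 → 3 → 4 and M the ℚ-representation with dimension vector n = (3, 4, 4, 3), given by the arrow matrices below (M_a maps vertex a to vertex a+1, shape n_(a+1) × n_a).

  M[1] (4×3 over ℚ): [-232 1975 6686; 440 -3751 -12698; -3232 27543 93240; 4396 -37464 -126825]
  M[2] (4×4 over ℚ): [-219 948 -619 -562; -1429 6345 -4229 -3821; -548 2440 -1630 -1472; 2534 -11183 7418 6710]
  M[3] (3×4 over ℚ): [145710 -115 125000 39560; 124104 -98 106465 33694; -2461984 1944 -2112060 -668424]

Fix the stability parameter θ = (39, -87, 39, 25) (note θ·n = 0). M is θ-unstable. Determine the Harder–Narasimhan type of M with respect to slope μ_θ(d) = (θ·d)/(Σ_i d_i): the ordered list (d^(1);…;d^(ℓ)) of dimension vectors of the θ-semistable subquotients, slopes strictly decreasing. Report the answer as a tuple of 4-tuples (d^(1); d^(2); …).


Barcode: M ≅ I[1,1], I[1,3], I[1,4], I[2,3], I[2,4], I[4,4]. HN layers by μ_θ (5 steps, strictly decreasing):
  μ^(1)=39; μ^(2)=32; μ^(3)=25; μ^(4)=-24; μ^(5)=-87

((1, 0, 2, 0); (0, 0, 2, 2); (0, 0, 0, 1); (2, 2, 0, 0); (0, 2, 0, 0))


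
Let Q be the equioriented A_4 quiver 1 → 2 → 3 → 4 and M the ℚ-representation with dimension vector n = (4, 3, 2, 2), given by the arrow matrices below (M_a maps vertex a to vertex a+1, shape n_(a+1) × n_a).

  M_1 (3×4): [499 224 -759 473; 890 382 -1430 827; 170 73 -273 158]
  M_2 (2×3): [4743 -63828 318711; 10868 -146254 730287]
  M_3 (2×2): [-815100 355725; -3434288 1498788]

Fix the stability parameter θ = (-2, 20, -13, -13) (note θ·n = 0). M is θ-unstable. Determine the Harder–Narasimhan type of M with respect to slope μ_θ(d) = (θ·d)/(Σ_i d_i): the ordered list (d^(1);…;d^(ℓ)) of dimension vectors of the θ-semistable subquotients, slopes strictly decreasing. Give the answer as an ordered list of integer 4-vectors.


Via rank(M_{q-1}∘⋯∘M_p): M ≅ I[1,1], I[1,2], I[1,3], I[1,4], I[4,4].
μ_θ-semistable layers: μ^(1)=20; μ^(2)=7/2; μ^(3)=-2; μ^(4)=-13

((0, 1, 0, 0); (0, 1, 1, 0); (4, 1, 1, 1); (0, 0, 0, 1))


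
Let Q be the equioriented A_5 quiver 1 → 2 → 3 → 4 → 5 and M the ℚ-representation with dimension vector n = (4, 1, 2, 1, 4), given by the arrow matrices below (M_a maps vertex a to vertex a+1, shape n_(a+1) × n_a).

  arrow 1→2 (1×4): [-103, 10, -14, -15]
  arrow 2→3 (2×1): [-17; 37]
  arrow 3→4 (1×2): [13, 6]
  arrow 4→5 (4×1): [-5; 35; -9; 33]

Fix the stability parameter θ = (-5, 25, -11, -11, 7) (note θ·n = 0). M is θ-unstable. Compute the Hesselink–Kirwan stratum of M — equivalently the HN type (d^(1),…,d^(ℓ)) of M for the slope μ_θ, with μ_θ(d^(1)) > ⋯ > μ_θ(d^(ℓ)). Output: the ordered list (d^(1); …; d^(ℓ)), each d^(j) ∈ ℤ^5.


Via rank(M_{q-1}∘⋯∘M_p): M ≅ I[1,1]^3, I[1,5], I[3,3], I[5,5]^3.
μ_θ-semistable layers: μ^(1)=7; μ^(2)=1; μ^(3)=-5; μ^(4)=-11

((0, 0, 0, 0, 4); (0, 1, 1, 1, 0); (4, 0, 0, 0, 0); (0, 0, 1, 0, 0))


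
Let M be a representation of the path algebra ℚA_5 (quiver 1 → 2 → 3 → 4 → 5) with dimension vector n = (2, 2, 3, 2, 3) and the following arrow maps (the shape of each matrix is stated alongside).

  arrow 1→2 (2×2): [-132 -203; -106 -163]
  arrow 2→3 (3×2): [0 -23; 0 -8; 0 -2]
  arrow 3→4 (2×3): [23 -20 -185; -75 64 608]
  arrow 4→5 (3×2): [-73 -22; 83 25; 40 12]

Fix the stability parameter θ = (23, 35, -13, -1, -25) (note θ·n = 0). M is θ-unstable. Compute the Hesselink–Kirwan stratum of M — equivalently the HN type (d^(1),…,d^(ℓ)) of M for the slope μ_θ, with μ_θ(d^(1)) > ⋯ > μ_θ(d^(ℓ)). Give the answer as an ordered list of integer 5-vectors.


Interval decomposition of M: I[1,2], I[1,5], I[3,3], I[3,5], I[5,5].
HN type (ℓ=5): μ^(1)=35; μ^(2)=23; μ^(3)=19/5; μ^(4)=-13; μ^(5)=-25

((0, 1, 0, 0, 0); (1, 0, 0, 0, 0); (1, 1, 1, 1, 1); (0, 0, 2, 1, 1); (0, 0, 0, 0, 1))


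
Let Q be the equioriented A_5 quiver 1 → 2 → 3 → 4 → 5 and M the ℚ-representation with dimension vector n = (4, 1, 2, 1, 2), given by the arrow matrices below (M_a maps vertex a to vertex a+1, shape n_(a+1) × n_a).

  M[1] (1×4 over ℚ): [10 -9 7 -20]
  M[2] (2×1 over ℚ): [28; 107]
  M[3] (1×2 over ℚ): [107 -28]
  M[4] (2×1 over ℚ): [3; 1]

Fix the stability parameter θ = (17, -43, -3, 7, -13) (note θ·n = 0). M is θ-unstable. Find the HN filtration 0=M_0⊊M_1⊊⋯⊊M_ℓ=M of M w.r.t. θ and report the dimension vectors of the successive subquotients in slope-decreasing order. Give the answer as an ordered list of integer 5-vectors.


Via rank(M_{q-1}∘⋯∘M_p): M ≅ I[1,1]^3, I[1,3], I[3,5], I[5,5].
μ_θ-semistable layers: μ^(1)=17; μ^(2)=-3; μ^(3)=-13

((3, 0, 0, 0, 0); (0, 0, 2, 1, 1); (1, 1, 0, 0, 1))


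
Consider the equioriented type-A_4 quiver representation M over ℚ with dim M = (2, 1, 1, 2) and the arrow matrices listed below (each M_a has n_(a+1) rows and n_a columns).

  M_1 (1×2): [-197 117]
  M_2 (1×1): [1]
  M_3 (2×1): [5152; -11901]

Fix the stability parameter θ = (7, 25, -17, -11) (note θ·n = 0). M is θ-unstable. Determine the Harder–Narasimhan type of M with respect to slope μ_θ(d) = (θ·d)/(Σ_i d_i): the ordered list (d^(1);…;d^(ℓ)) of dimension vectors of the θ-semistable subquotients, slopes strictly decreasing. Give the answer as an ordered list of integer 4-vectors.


Barcode: M ≅ I[1,1], I[1,4], I[4,4]. HN layers by μ_θ (3 steps, strictly decreasing):
  μ^(1)=7; μ^(2)=1; μ^(3)=-11

((1, 0, 0, 0); (1, 1, 1, 1); (0, 0, 0, 1))


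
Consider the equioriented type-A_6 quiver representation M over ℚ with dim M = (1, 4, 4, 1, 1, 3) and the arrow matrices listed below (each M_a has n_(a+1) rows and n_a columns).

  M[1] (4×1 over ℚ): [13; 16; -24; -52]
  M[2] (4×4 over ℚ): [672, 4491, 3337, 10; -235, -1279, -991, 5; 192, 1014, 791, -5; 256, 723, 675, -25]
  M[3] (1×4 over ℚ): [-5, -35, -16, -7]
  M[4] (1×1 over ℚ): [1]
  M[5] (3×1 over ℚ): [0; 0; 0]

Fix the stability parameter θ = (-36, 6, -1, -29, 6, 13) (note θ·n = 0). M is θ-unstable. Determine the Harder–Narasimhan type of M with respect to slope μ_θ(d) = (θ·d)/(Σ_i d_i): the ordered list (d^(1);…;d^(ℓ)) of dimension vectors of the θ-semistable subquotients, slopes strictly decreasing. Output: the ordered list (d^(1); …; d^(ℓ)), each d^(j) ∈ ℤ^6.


Barcode: M ≅ I[1,5], I[2,3]^3, I[6,6]^3. HN layers by μ_θ (5 steps, strictly decreasing):
  μ^(1)=13; μ^(2)=6; μ^(3)=5/2; μ^(4)=-8; μ^(5)=-36

((0, 0, 0, 0, 0, 3); (0, 0, 0, 0, 1, 0); (0, 3, 3, 0, 0, 0); (0, 1, 1, 1, 0, 0); (1, 0, 0, 0, 0, 0))


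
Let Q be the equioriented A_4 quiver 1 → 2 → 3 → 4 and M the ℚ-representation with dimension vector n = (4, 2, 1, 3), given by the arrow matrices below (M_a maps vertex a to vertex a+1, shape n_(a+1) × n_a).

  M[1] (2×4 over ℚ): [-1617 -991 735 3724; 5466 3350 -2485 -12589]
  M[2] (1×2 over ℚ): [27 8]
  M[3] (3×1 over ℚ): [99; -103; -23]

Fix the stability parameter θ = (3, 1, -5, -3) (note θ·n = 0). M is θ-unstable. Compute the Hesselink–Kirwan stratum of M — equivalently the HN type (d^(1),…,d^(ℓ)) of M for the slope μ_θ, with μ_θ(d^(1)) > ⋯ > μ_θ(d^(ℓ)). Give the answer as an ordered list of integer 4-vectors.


Barcode: M ≅ I[1,1]^2, I[1,2], I[1,4], I[4,4]^2. HN layers by μ_θ (4 steps, strictly decreasing):
  μ^(1)=3; μ^(2)=2; μ^(3)=-1; μ^(4)=-3

((2, 0, 0, 0); (1, 1, 0, 0); (1, 1, 1, 1); (0, 0, 0, 2))


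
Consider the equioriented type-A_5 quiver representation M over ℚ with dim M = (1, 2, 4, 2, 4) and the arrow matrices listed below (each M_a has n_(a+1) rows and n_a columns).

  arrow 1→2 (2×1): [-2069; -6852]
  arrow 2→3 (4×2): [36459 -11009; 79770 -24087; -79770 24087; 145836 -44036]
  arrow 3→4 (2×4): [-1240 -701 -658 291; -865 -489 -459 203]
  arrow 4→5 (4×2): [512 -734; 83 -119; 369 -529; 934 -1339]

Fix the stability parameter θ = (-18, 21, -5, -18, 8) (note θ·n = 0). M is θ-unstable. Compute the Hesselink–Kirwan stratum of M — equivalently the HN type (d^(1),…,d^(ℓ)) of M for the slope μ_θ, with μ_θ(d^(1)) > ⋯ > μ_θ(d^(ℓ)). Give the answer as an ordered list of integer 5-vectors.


Interval decomposition of M: I[1,5], I[2,5], I[3,3]^2, I[5,5]^2.
HN type (ℓ=4): μ^(1)=8; μ^(2)=-2/3; μ^(3)=-5; μ^(4)=-18

((0, 0, 0, 0, 4); (0, 2, 2, 2, 0); (0, 0, 2, 0, 0); (1, 0, 0, 0, 0))


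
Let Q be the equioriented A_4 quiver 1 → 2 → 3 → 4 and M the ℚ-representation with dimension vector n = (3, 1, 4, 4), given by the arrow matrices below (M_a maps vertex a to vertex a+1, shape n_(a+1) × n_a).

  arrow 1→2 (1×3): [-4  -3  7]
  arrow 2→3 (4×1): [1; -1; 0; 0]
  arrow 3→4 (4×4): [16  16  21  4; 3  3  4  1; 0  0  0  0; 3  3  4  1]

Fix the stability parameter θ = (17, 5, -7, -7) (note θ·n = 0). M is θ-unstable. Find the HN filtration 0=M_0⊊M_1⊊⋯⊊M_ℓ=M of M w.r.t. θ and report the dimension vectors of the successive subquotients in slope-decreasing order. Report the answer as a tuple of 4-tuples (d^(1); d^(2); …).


Interval decomposition of M: I[1,1]^2, I[1,3], I[3,3], I[3,4]^2, I[4,4]^2.
HN type (ℓ=3): μ^(1)=17; μ^(2)=5; μ^(3)=-7

((2, 0, 0, 0); (1, 1, 1, 0); (0, 0, 3, 4))


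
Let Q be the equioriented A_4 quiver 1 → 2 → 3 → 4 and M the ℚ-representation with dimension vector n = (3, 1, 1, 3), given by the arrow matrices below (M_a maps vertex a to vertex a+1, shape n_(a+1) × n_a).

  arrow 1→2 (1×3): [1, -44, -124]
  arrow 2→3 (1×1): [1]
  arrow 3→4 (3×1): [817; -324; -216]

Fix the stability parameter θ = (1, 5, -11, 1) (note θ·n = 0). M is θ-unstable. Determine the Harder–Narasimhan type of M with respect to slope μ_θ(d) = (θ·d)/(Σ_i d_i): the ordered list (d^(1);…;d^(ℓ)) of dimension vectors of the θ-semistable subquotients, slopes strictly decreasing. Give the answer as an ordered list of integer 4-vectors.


Via rank(M_{q-1}∘⋯∘M_p): M ≅ I[1,1]^2, I[1,4], I[4,4]^2.
μ_θ-semistable layers: μ^(1)=1; μ^(2)=-5/3

((2, 0, 0, 3); (1, 1, 1, 0))


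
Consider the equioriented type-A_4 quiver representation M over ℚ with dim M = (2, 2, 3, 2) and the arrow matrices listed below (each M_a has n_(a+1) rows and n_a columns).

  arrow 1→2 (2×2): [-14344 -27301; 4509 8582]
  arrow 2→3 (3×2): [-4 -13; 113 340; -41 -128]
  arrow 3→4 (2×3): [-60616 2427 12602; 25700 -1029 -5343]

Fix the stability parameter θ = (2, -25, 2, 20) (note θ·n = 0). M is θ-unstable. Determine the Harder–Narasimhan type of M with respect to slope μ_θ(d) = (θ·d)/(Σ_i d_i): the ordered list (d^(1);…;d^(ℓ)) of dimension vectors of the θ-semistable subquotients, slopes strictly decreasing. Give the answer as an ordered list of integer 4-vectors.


Via rank(M_{q-1}∘⋯∘M_p): M ≅ I[1,3], I[1,4], I[3,4].
μ_θ-semistable layers: μ^(1)=20; μ^(2)=2; μ^(3)=-23/2

((0, 0, 0, 2); (0, 0, 3, 0); (2, 2, 0, 0))


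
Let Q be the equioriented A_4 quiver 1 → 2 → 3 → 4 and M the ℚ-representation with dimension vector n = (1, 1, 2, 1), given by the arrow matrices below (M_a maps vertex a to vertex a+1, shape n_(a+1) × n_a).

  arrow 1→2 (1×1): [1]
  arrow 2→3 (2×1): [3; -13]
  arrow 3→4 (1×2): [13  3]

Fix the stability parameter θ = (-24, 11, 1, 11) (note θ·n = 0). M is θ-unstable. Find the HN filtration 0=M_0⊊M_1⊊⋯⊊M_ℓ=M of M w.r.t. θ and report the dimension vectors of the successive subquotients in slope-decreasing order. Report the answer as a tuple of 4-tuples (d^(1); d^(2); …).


Interval decomposition of M: I[1,3], I[3,4].
HN type (ℓ=4): μ^(1)=11; μ^(2)=6; μ^(3)=1; μ^(4)=-24

((0, 0, 0, 1); (0, 1, 1, 0); (0, 0, 1, 0); (1, 0, 0, 0))


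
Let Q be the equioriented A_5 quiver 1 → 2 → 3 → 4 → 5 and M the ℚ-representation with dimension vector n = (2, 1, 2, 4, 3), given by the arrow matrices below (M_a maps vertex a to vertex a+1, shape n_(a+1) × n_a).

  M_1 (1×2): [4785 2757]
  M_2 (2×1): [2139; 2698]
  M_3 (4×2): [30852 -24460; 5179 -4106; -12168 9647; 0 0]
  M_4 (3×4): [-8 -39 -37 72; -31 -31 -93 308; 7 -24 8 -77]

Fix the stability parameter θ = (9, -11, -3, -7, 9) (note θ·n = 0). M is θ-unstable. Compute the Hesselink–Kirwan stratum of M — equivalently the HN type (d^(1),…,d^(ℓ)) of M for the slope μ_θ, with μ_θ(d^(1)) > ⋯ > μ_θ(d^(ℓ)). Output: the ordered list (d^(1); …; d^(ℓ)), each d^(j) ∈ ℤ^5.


Barcode: M ≅ I[1,1], I[1,5], I[3,4], I[4,5]^2. HN layers by μ_θ (4 steps, strictly decreasing):
  μ^(1)=9; μ^(2)=-3; μ^(3)=-5; μ^(4)=-7

((1, 0, 0, 0, 3); (1, 1, 1, 1, 0); (0, 0, 1, 1, 0); (0, 0, 0, 2, 0))


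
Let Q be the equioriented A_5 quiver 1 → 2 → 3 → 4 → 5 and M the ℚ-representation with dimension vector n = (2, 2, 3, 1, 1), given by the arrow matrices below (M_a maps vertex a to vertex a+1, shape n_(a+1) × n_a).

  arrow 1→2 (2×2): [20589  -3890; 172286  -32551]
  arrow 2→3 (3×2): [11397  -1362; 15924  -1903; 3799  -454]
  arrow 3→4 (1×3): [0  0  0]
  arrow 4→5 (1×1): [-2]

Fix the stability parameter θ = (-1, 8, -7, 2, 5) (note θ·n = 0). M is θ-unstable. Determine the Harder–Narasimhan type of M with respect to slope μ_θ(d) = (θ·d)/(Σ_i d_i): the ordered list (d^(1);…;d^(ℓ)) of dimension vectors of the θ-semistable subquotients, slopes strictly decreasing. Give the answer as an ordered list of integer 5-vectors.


Via rank(M_{q-1}∘⋯∘M_p): M ≅ I[1,3]^2, I[3,3], I[4,5].
μ_θ-semistable layers: μ^(1)=5; μ^(2)=2; μ^(3)=1/2; μ^(4)=-1; μ^(5)=-7

((0, 0, 0, 0, 1); (0, 0, 0, 1, 0); (0, 2, 2, 0, 0); (2, 0, 0, 0, 0); (0, 0, 1, 0, 0))


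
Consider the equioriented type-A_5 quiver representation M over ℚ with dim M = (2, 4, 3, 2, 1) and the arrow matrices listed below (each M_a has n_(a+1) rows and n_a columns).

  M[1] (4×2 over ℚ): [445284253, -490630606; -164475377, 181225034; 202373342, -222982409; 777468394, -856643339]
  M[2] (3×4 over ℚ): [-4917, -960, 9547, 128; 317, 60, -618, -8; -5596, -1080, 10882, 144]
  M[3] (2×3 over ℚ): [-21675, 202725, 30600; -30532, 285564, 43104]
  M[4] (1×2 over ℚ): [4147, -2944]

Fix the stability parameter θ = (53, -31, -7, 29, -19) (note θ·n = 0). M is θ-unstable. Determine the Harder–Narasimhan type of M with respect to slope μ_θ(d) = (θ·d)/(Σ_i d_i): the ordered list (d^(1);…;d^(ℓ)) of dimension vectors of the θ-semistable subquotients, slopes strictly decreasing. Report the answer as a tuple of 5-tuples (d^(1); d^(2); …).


Interval decomposition of M: I[1,3], I[1,5], I[2,2]^2, I[3,3], I[4,4].
HN type (ℓ=4): μ^(1)=29; μ^(2)=5; μ^(3)=-7; μ^(4)=-31

((0, 0, 0, 1, 0); (2, 2, 2, 1, 1); (0, 0, 1, 0, 0); (0, 2, 0, 0, 0))


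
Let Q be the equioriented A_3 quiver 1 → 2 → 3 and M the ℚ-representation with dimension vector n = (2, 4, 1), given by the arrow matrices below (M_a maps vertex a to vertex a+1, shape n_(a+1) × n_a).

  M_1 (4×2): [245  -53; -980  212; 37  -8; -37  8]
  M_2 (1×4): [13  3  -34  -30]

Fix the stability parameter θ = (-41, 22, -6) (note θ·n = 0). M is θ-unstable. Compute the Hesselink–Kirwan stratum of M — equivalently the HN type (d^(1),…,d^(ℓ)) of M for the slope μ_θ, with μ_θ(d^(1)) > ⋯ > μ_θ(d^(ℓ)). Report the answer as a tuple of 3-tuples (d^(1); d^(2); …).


Barcode: M ≅ I[1,2], I[1,3], I[2,2]^2. HN layers by μ_θ (3 steps, strictly decreasing):
  μ^(1)=22; μ^(2)=8; μ^(3)=-41

((0, 3, 0); (0, 1, 1); (2, 0, 0))


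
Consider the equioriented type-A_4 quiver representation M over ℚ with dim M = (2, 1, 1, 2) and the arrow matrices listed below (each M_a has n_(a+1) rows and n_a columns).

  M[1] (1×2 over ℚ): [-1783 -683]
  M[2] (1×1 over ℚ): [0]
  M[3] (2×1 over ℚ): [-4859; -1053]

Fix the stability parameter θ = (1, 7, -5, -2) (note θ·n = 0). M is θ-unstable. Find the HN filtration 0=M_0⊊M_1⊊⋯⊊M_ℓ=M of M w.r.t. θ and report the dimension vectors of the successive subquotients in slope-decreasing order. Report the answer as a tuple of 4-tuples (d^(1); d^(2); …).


Interval decomposition of M: I[1,1], I[1,2], I[3,4], I[4,4].
HN type (ℓ=4): μ^(1)=7; μ^(2)=1; μ^(3)=-2; μ^(4)=-5

((0, 1, 0, 0); (2, 0, 0, 0); (0, 0, 0, 2); (0, 0, 1, 0))


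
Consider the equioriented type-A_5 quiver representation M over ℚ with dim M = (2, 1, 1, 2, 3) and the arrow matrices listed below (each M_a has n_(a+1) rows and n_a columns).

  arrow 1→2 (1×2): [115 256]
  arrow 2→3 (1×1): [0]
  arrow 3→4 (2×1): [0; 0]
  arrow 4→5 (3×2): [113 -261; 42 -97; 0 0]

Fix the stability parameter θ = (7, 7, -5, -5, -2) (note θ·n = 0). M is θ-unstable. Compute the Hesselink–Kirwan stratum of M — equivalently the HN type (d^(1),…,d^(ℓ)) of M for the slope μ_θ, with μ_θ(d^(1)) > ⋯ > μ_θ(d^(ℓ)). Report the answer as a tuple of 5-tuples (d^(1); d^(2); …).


Barcode: M ≅ I[1,1], I[1,2], I[3,3], I[4,5]^2, I[5,5]. HN layers by μ_θ (3 steps, strictly decreasing):
  μ^(1)=7; μ^(2)=-2; μ^(3)=-5

((2, 1, 0, 0, 0); (0, 0, 0, 0, 3); (0, 0, 1, 2, 0))


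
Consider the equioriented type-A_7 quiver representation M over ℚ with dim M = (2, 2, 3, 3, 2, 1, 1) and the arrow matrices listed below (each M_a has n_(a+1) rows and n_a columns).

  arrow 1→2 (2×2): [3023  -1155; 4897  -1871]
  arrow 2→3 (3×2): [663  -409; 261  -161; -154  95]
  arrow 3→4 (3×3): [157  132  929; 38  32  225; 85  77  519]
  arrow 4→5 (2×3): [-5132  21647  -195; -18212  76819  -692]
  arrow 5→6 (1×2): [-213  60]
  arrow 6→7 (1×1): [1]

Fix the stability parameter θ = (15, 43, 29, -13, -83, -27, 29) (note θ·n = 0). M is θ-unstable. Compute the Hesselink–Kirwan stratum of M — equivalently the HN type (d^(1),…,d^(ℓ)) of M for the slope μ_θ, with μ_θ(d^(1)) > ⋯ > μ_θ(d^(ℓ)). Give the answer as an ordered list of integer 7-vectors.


Interval decomposition of M: I[1,5], I[1,7], I[3,4].
HN type (ℓ=4): μ^(1)=29; μ^(2)=8; μ^(3)=-9/5; μ^(4)=-6

((0, 0, 0, 0, 0, 0, 1); (0, 0, 1, 1, 0, 0, 0); (1, 1, 1, 1, 1, 0, 0); (1, 1, 1, 1, 1, 1, 0))


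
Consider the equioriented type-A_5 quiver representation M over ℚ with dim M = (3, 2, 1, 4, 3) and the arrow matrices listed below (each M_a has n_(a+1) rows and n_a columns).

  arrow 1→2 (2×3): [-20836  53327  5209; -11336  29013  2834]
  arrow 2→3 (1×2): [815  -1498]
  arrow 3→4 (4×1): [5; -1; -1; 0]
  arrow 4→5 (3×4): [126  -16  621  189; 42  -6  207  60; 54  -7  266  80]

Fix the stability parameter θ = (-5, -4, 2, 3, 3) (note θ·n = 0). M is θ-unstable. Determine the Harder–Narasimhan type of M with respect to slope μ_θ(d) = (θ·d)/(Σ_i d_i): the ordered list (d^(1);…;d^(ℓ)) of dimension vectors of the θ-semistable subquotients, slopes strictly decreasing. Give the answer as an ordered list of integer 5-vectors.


Via rank(M_{q-1}∘⋯∘M_p): M ≅ I[1,1], I[1,2], I[1,5], I[4,4], I[4,5]^2.
μ_θ-semistable layers: μ^(1)=3; μ^(2)=2; μ^(3)=-4; μ^(4)=-5

((0, 0, 0, 4, 3); (0, 0, 1, 0, 0); (0, 2, 0, 0, 0); (3, 0, 0, 0, 0))


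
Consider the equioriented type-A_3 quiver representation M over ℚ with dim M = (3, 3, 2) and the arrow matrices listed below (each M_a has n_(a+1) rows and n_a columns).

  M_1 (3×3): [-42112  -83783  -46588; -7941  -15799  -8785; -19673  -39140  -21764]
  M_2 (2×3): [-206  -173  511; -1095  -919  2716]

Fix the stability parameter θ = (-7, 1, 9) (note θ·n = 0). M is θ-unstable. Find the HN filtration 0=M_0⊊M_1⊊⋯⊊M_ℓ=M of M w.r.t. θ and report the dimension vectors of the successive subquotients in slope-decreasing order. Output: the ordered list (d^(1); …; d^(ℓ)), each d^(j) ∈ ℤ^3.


Barcode: M ≅ I[1,2], I[1,3]^2. HN layers by μ_θ (3 steps, strictly decreasing):
  μ^(1)=9; μ^(2)=1; μ^(3)=-7

((0, 0, 2); (0, 3, 0); (3, 0, 0))


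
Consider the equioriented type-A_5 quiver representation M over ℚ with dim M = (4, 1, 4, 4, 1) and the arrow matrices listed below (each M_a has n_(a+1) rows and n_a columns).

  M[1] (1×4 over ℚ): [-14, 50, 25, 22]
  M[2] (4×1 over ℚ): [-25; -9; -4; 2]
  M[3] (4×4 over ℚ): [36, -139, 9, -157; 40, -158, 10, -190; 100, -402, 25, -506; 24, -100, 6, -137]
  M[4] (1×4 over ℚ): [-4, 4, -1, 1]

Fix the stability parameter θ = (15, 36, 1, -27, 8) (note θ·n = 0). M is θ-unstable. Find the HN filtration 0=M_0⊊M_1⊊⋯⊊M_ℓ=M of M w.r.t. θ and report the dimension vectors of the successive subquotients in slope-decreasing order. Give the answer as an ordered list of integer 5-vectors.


Interval decomposition of M: I[1,1]^3, I[1,4], I[3,3], I[3,4], I[3,5], I[4,4].
HN type (ℓ=6): μ^(1)=15; μ^(2)=8; μ^(3)=25/4; μ^(4)=1; μ^(5)=-13; μ^(6)=-27

((3, 0, 0, 0, 0); (0, 0, 0, 0, 1); (1, 1, 1, 1, 0); (0, 0, 1, 0, 0); (0, 0, 2, 2, 0); (0, 0, 0, 1, 0))


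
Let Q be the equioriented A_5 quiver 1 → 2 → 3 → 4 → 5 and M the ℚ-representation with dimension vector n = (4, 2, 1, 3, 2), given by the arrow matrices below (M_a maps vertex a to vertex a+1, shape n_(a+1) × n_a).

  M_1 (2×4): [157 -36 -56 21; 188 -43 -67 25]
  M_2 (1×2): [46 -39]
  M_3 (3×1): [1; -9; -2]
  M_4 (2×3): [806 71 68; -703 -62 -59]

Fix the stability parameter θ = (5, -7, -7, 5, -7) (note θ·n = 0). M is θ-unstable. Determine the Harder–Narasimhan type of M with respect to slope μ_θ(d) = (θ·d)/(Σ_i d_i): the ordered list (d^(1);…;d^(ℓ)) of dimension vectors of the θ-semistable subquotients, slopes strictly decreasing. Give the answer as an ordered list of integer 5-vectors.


Via rank(M_{q-1}∘⋯∘M_p): M ≅ I[1,1]^2, I[1,2], I[1,5], I[4,4], I[4,5].
μ_θ-semistable layers: μ^(1)=5; μ^(2)=-1; μ^(3)=-3

((2, 0, 0, 1, 0); (1, 1, 0, 2, 2); (1, 1, 1, 0, 0))
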